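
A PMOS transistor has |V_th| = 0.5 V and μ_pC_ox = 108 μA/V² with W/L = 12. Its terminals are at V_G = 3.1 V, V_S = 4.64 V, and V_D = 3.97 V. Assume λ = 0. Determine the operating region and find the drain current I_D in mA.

Triode; I_D = 0.612 mA

V_SG = V_S − V_G = 4.64 − 3.1 = 1.54 V; V_SD = V_S − V_D = 4.64 − 3.97 = 0.67 V.
k_p = μ_pC_ox · (W/L) = 1.296 mA/V².
V_ov = V_SG − |V_th| = 1.54 − 0.5 = 1.04 V.
Since V_SD = 0.67 V < V_ov = 1.04 V, the device is in the triode region.
I_D = k_p [V_ov · V_SD − ½ V_SD²] = 1.296 × [1.04 × 0.67 − 0.5 × 0.67²] = 0.612 mA.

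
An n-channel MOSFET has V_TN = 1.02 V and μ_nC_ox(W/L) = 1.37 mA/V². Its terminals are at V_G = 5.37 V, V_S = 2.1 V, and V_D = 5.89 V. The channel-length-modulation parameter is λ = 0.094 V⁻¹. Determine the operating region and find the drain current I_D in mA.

V_GS = V_G − V_S = 5.37 − 2.1 = 3.27 V; V_DS = V_D − V_S = 5.89 − 2.1 = 3.79 V.
V_ov = V_GS − V_TN = 3.27 − 1.02 = 2.25 V.
Since V_DS = 3.79 V ≥ V_ov = 2.25 V, the device is in saturation.
I_D = ½ k_n V_ov² (1 + λ V_DS) = 0.5 × 1.37 × 2.25² × (1 + 0.094 × 3.79) = 4.7 mA.

Saturation; I_D = 4.70 mA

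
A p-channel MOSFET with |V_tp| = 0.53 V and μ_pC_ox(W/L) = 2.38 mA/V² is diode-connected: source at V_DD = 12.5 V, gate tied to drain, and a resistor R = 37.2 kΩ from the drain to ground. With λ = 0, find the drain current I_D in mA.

With gate tied to drain, V_SG = V_SD ≥ V_SG − |V_tp|, so the device is in saturation.
KCL at the drain: ½ k_p (V_SG − |V_tp|)² = (V_DD − V_SG)/R.
Let x = V_SG − 0.53. Then 44.3 x² + x − 11.97 = 0, giving x = 0.509 V (positive root), so V_SG = 1.04 V.
I_D = (V_DD − V_SG)/R = (12.5 − 1.04) / 37.2 = 0.308 mA.

I_D = 0.308 mA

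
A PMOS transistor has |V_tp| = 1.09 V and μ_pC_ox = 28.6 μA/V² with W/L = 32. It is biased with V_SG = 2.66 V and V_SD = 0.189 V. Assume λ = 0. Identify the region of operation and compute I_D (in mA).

k_p = μ_pC_ox · (W/L) = 0.9152 mA/V².
V_ov = V_SG − |V_tp| = 2.66 − 1.09 = 1.57 V.
Since V_SD = 0.189 V < V_ov = 1.57 V, the device is in the triode region.
I_D = k_p [V_ov · V_SD − ½ V_SD²] = 0.9152 × [1.57 × 0.189 − 0.5 × 0.189²] = 0.255 mA.

Triode; I_D = 0.255 mA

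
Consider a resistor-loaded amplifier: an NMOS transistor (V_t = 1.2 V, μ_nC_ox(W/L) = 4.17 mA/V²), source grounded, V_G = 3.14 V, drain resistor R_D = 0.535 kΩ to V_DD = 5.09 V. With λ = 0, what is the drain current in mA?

I_D = 7.05 mA

V_GS = V_G = 3.14 V, so V_ov = 3.14 − 1.2 = 1.94 V.
Assume saturation: I_D = ½ k_n V_ov² = 0.5 × 4.17 × 1.94² = 7.85 mA, giving V_DS = V_DD − I_D R_D = 5.09 − 7.85 × 0.535 = 0.892 V.
But 0.892 V < V_ov = 1.94 V, so the device is actually in triode.
In triode I_D = k_n[V_ov V_DS − ½ V_DS²] and I_D = (V_DD − V_DS)/R_D. Equating: 1.12 V_DS² − 5.328 V_DS + 5.09 = 0, giving V_DS = 1.32 V (the root below V_ov).
I_D = (5.09 − 1.32) / 0.535 = 7.05 mA.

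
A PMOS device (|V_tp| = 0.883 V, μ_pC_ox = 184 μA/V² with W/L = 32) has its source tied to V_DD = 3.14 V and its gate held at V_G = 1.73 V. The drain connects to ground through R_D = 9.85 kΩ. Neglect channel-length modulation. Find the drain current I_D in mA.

I_D = 0.308 mA

V_SG = V_DD − V_G = 3.14 − 1.73 = 1.41 V, so V_ov = 1.41 − 0.883 = 0.527 V.
k_p = μ_pC_ox · (W/L) = 5.888 mA/V².
Assume saturation: I_D = ½ k_p V_ov² = 0.5 × 5.888 × 0.527² = 0.818 mA, giving V_SD = V_DD − I_D R_D = 3.14 − 0.818 × 9.85 = -4.91 V.
But -4.91 V < V_ov = 0.527 V, so the device is actually in triode.
In triode I_D = k_p[V_ov V_SD − ½ V_SD²] and I_D = (V_DD − V_SD)/R_D. Equating: 29 V_SD² − 31.56 V_SD + 3.14 = 0, giving V_SD = 0.111 V (the root below V_ov).
I_D = (3.14 − 0.111) / 9.85 = 0.308 mA.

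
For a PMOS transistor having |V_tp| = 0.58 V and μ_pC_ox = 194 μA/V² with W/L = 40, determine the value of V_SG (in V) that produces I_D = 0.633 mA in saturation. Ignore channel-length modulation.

k_p = μ_pC_ox · (W/L) = 7.76 mA/V².
In saturation I_D = ½ k_p (V_SG − |V_tp|)², so V_SG − |V_tp| = √(2 I_D / k_p) = √(2 × 0.633 / 7.76) = 0.404 V.
V_SG = 0.58 + 0.404 = 0.984 V.

V_SG = 0.984 V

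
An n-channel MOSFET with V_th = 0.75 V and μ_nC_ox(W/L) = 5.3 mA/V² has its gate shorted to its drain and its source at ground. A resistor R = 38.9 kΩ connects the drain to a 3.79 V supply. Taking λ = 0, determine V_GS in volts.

With gate tied to drain, V_GS = V_DS ≥ V_GS − V_th, so the device is in saturation.
KCL at the drain: ½ k_n (V_GS − V_th)² = (V_DD − V_GS)/R.
Let x = V_GS − 0.75. Then 103 x² + x − 3.04 = 0, giving x = 0.167 V (positive root), so V_GS = 0.917 V.
I_D = (V_DD − V_GS)/R = (3.79 − 0.917) / 38.9 = 0.0739 mA.

V_GS = 0.917 V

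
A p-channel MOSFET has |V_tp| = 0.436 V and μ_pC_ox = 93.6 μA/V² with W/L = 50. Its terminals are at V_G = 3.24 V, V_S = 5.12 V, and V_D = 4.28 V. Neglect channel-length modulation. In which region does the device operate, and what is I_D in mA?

V_SG = V_S − V_G = 5.12 − 3.24 = 1.88 V; V_SD = V_S − V_D = 5.12 − 4.28 = 0.84 V.
k_p = μ_pC_ox · (W/L) = 4.68 mA/V².
V_ov = V_SG − |V_tp| = 1.88 − 0.436 = 1.44 V.
Since V_SD = 0.84 V < V_ov = 1.44 V, the device is in the triode region.
I_D = k_p [V_ov · V_SD − ½ V_SD²] = 4.68 × [1.44 × 0.84 − 0.5 × 0.84²] = 4.03 mA.

Triode; I_D = 4.03 mA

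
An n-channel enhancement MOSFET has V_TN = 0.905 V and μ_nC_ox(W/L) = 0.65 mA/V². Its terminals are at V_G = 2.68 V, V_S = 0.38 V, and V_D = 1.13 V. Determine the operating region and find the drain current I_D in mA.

V_GS = V_G − V_S = 2.68 − 0.38 = 2.3 V; V_DS = V_D − V_S = 1.13 − 0.38 = 0.75 V.
V_ov = V_GS − V_TN = 2.3 − 0.905 = 1.4 V.
Since V_DS = 0.75 V < V_ov = 1.4 V, the device is in the triode region.
I_D = k_n [V_ov · V_DS − ½ V_DS²] = 0.65 × [1.4 × 0.75 − 0.5 × 0.75²] = 0.497 mA.

Triode; I_D = 0.497 mA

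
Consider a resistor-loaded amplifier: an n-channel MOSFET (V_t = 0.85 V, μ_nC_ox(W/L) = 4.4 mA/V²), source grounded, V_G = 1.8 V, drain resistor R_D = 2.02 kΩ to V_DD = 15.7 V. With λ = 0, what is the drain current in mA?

I_D = 1.99 mA

V_GS = V_G = 1.8 V, so V_ov = 1.8 − 0.85 = 0.95 V.
Assume saturation: I_D = ½ k_n V_ov² = 0.5 × 4.4 × 0.95² = 1.99 mA, giving V_DS = V_DD − I_D R_D = 15.7 − 1.99 × 2.02 = 11.7 V.
V_DS = 11.7 V ≥ V_ov = 0.95 V, confirming saturation.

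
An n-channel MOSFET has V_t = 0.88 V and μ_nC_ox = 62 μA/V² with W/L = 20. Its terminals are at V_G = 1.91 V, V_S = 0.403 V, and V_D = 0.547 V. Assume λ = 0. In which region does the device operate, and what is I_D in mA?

Triode; I_D = 0.0991 mA

V_GS = V_G − V_S = 1.91 − 0.403 = 1.51 V; V_DS = V_D − V_S = 0.547 − 0.403 = 0.144 V.
k_n = μ_nC_ox · (W/L) = 1.24 mA/V².
V_ov = V_GS − V_t = 1.51 − 0.88 = 0.627 V.
Since V_DS = 0.144 V < V_ov = 0.627 V, the device is in the triode region.
I_D = k_n [V_ov · V_DS − ½ V_DS²] = 1.24 × [0.627 × 0.144 − 0.5 × 0.144²] = 0.0991 mA.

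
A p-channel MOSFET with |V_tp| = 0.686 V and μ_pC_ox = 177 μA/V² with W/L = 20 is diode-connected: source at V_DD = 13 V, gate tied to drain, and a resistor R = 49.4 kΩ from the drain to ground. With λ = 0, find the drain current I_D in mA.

With gate tied to drain, V_SG = V_SD ≥ V_SG − |V_tp|, so the device is in saturation.
k_p = μ_pC_ox · (W/L) = 3.54 mA/V².
KCL at the drain: ½ k_p (V_SG − |V_tp|)² = (V_DD − V_SG)/R.
Let x = V_SG − 0.686. Then 87.4 x² + x − 12.31 = 0, giving x = 0.37 V (positive root), so V_SG = 1.06 V.
I_D = (V_DD − V_SG)/R = (13 − 1.06) / 49.4 = 0.242 mA.

I_D = 0.242 mA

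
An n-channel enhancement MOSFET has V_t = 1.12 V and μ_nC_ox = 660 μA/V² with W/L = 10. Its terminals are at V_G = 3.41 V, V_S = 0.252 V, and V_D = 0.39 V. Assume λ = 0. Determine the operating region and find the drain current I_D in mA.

V_GS = V_G − V_S = 3.41 − 0.252 = 3.16 V; V_DS = V_D − V_S = 0.39 − 0.252 = 0.138 V.
k_n = μ_nC_ox · (W/L) = 6.6 mA/V².
V_ov = V_GS − V_t = 3.16 − 1.12 = 2.04 V.
Since V_DS = 0.138 V < V_ov = 2.04 V, the device is in the triode region.
I_D = k_n [V_ov · V_DS − ½ V_DS²] = 6.6 × [2.04 × 0.138 − 0.5 × 0.138²] = 1.79 mA.

Triode; I_D = 1.79 mA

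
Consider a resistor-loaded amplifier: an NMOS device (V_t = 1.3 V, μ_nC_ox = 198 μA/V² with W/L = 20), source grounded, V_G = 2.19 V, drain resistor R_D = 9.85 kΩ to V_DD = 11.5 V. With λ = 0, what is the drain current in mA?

I_D = 1.13 mA

V_GS = V_G = 2.19 V, so V_ov = 2.19 − 1.3 = 0.89 V.
k_n = μ_nC_ox · (W/L) = 3.96 mA/V².
Assume saturation: I_D = ½ k_n V_ov² = 0.5 × 3.96 × 0.89² = 1.57 mA, giving V_DS = V_DD − I_D R_D = 11.5 − 1.57 × 9.85 = -3.95 V.
But -3.95 V < V_ov = 0.89 V, so the device is actually in triode.
In triode I_D = k_n[V_ov V_DS − ½ V_DS²] and I_D = (V_DD − V_DS)/R_D. Equating: 19.5 V_DS² − 35.72 V_DS + 11.5 = 0, giving V_DS = 0.417 V (the root below V_ov).
I_D = (11.5 − 0.417) / 9.85 = 1.13 mA.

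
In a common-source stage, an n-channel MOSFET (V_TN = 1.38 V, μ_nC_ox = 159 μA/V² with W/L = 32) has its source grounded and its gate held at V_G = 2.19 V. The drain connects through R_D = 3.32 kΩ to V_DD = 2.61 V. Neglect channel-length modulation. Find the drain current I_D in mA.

V_GS = V_G = 2.19 V, so V_ov = 2.19 − 1.38 = 0.81 V.
k_n = μ_nC_ox · (W/L) = 5.088 mA/V².
Assume saturation: I_D = ½ k_n V_ov² = 0.5 × 5.088 × 0.81² = 1.67 mA, giving V_DS = V_DD − I_D R_D = 2.61 − 1.67 × 3.32 = -2.93 V.
But -2.93 V < V_ov = 0.81 V, so the device is actually in triode.
In triode I_D = k_n[V_ov V_DS − ½ V_DS²] and I_D = (V_DD − V_DS)/R_D. Equating: 8.45 V_DS² − 14.68 V_DS + 2.61 = 0, giving V_DS = 0.201 V (the root below V_ov).
I_D = (2.61 − 0.201) / 3.32 = 0.726 mA.

I_D = 0.726 mA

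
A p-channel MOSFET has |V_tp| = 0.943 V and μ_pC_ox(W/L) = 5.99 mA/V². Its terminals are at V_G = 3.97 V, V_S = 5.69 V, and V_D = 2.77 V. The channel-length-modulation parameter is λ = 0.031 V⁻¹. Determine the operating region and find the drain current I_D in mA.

V_SG = V_S − V_G = 5.69 − 3.97 = 1.72 V; V_SD = V_S − V_D = 5.69 − 2.77 = 2.92 V.
V_ov = V_SG − |V_tp| = 1.72 − 0.943 = 0.777 V.
Since V_SD = 2.92 V ≥ V_ov = 0.777 V, the device is in saturation.
I_D = ½ k_p V_ov² (1 + λ V_SD) = 0.5 × 5.99 × 0.777² × (1 + 0.031 × 2.92) = 1.97 mA.

Saturation; I_D = 1.97 mA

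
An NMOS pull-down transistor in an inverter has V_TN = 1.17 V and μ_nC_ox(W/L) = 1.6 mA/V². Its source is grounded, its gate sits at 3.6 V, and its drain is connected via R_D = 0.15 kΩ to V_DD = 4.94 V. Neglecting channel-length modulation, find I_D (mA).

I_D = 4.72 mA

V_GS = V_G = 3.6 V, so V_ov = 3.6 − 1.17 = 2.43 V.
Assume saturation: I_D = ½ k_n V_ov² = 0.5 × 1.6 × 2.43² = 4.72 mA, giving V_DS = V_DD − I_D R_D = 4.94 − 4.72 × 0.15 = 4.23 V.
V_DS = 4.23 V ≥ V_ov = 2.43 V, confirming saturation.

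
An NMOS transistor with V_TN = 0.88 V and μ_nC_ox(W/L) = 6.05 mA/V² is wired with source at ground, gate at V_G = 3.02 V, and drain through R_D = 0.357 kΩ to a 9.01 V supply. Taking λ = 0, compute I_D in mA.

V_GS = V_G = 3.02 V, so V_ov = 3.02 − 0.88 = 2.14 V.
Assume saturation: I_D = ½ k_n V_ov² = 0.5 × 6.05 × 2.14² = 13.9 mA, giving V_DS = V_DD − I_D R_D = 9.01 − 13.9 × 0.357 = 4.06 V.
V_DS = 4.06 V ≥ V_ov = 2.14 V, confirming saturation.

I_D = 13.9 mA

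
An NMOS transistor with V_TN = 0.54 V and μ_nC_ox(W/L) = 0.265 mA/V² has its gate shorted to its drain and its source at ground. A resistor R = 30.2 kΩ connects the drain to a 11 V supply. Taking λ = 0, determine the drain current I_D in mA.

I_D = 0.297 mA

With gate tied to drain, V_GS = V_DS ≥ V_GS − V_TN, so the device is in saturation.
KCL at the drain: ½ k_n (V_GS − V_TN)² = (V_DD − V_GS)/R.
Let x = V_GS − 0.54. Then 4 x² + x − 10.46 = 0, giving x = 1.5 V (positive root), so V_GS = 2.04 V.
I_D = (V_DD − V_GS)/R = (11 − 2.04) / 30.2 = 0.297 mA.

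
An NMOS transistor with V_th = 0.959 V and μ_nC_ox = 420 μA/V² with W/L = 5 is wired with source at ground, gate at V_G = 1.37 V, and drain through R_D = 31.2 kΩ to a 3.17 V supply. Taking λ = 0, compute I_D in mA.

I_D = 0.0973 mA

V_GS = V_G = 1.37 V, so V_ov = 1.37 − 0.959 = 0.411 V.
k_n = μ_nC_ox · (W/L) = 2.1 mA/V².
Assume saturation: I_D = ½ k_n V_ov² = 0.5 × 2.1 × 0.411² = 0.177 mA, giving V_DS = V_DD − I_D R_D = 3.17 − 0.177 × 31.2 = -2.36 V.
But -2.36 V < V_ov = 0.411 V, so the device is actually in triode.
In triode I_D = k_n[V_ov V_DS − ½ V_DS²] and I_D = (V_DD − V_DS)/R_D. Equating: 32.8 V_DS² − 27.93 V_DS + 3.17 = 0, giving V_DS = 0.135 V (the root below V_ov).
I_D = (3.17 − 0.135) / 31.2 = 0.0973 mA.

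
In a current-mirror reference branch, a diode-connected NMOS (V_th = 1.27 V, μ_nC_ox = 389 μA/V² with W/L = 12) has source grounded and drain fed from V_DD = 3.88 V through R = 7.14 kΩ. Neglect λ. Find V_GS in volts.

V_GS = 1.64 V

With gate tied to drain, V_GS = V_DS ≥ V_GS − V_th, so the device is in saturation.
k_n = μ_nC_ox · (W/L) = 4.668 mA/V².
KCL at the drain: ½ k_n (V_GS − V_th)² = (V_DD − V_GS)/R.
Let x = V_GS − 1.27. Then 16.7 x² + x − 2.61 = 0, giving x = 0.367 V (positive root), so V_GS = 1.64 V.
I_D = (V_DD − V_GS)/R = (3.88 − 1.64) / 7.14 = 0.314 mA.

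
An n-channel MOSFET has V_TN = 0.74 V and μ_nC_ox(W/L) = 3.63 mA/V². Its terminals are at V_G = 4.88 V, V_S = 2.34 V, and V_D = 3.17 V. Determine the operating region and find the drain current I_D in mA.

V_GS = V_G − V_S = 4.88 − 2.34 = 2.54 V; V_DS = V_D − V_S = 3.17 − 2.34 = 0.83 V.
V_ov = V_GS − V_TN = 2.54 − 0.74 = 1.8 V.
Since V_DS = 0.83 V < V_ov = 1.8 V, the device is in the triode region.
I_D = k_n [V_ov · V_DS − ½ V_DS²] = 3.63 × [1.8 × 0.83 − 0.5 × 0.83²] = 4.17 mA.

Triode; I_D = 4.17 mA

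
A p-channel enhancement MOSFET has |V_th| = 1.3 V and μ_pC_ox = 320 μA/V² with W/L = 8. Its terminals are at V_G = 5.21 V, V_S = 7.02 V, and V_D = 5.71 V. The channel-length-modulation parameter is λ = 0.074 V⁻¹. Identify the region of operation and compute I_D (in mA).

Saturation; I_D = 0.365 mA

V_SG = V_S − V_G = 7.02 − 5.21 = 1.81 V; V_SD = V_S − V_D = 7.02 − 5.71 = 1.31 V.
k_p = μ_pC_ox · (W/L) = 2.56 mA/V².
V_ov = V_SG − |V_th| = 1.81 − 1.3 = 0.51 V.
Since V_SD = 1.31 V ≥ V_ov = 0.51 V, the device is in saturation.
I_D = ½ k_p V_ov² (1 + λ V_SD) = 0.5 × 2.56 × 0.51² × (1 + 0.074 × 1.31) = 0.365 mA.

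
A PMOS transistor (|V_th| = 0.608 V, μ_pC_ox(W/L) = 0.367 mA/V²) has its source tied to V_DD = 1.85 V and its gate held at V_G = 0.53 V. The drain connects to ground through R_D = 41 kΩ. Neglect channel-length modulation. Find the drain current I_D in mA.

I_D = 0.0408 mA

V_SG = V_DD − V_G = 1.85 − 0.53 = 1.32 V, so V_ov = 1.32 − 0.608 = 0.712 V.
Assume saturation: I_D = ½ k_p V_ov² = 0.5 × 0.367 × 0.712² = 0.093 mA, giving V_SD = V_DD − I_D R_D = 1.85 − 0.093 × 41 = -1.96 V.
But -1.96 V < V_ov = 0.712 V, so the device is actually in triode.
In triode I_D = k_p[V_ov V_SD − ½ V_SD²] and I_D = (V_DD − V_SD)/R_D. Equating: 7.52 V_SD² − 11.71 V_SD + 1.85 = 0, giving V_SD = 0.178 V (the root below V_ov).
I_D = (1.85 − 0.178) / 41 = 0.0408 mA.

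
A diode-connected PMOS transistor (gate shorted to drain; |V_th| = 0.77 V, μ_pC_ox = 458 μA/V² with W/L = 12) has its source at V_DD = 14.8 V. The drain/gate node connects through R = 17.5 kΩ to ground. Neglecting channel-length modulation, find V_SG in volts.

V_SG = 1.30 V

With gate tied to drain, V_SG = V_SD ≥ V_SG − |V_th|, so the device is in saturation.
k_p = μ_pC_ox · (W/L) = 5.496 mA/V².
KCL at the drain: ½ k_p (V_SG − |V_th|)² = (V_DD − V_SG)/R.
Let x = V_SG − 0.77. Then 48.1 x² + x − 14.03 = 0, giving x = 0.53 V (positive root), so V_SG = 1.3 V.
I_D = (V_DD − V_SG)/R = (14.8 − 1.3) / 17.5 = 0.771 mA.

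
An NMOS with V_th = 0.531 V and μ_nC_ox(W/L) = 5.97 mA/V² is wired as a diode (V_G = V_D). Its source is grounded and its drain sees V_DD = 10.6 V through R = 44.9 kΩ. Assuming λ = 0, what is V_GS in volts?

V_GS = 0.801 V

With gate tied to drain, V_GS = V_DS ≥ V_GS − V_th, so the device is in saturation.
KCL at the drain: ½ k_n (V_GS − V_th)² = (V_DD − V_GS)/R.
Let x = V_GS − 0.531. Then 134 x² + x − 10.07 = 0, giving x = 0.27 V (positive root), so V_GS = 0.801 V.
I_D = (V_DD − V_GS)/R = (10.6 − 0.801) / 44.9 = 0.218 mA.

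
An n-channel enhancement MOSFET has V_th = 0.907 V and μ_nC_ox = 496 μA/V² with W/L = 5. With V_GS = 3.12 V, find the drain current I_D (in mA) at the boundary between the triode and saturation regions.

I_D = 6.07 mA

At the boundary V_DS = V_ov = V_GS − V_th = 3.12 − 0.907 = 2.21 V.
k_n = μ_nC_ox · (W/L) = 2.48 mA/V².
I_D = ½ k_n V_ov² = 0.5 × 2.48 × 2.21² = 6.07 mA.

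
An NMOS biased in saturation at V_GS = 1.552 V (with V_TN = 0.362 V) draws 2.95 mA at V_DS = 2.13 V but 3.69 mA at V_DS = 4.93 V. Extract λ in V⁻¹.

With V_GS fixed, I_D ∝ (1 + λ V_DS) in saturation, so I_D2/I_D1 = (1 + λ V_DS2)/(1 + λ V_DS1).
3.69/2.95 = 1.251 = (1 + 4.93 λ)/(1 + 2.13 λ).
Solving: λ (I_D1 V_DS2 − I_D2 V_DS1) = I_D2 − I_D1, so λ = (3.69 − 2.95) / (2.95 × 4.93 − 3.69 × 2.13) = 0.74 / 6.68 = 0.111 V⁻¹.

λ = 0.111 V⁻¹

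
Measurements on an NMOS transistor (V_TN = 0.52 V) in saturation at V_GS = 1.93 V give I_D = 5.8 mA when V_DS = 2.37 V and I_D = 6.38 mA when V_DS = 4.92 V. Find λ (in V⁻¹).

With V_GS fixed, I_D ∝ (1 + λ V_DS) in saturation, so I_D2/I_D1 = (1 + λ V_DS2)/(1 + λ V_DS1).
6.38/5.8 = 1.1 = (1 + 4.92 λ)/(1 + 2.37 λ).
Solving: λ (I_D1 V_DS2 − I_D2 V_DS1) = I_D2 − I_D1, so λ = (6.38 − 5.8) / (5.8 × 4.92 − 6.38 × 2.37) = 0.58 / 13.4 = 0.0432 V⁻¹.

λ = 0.0432 V⁻¹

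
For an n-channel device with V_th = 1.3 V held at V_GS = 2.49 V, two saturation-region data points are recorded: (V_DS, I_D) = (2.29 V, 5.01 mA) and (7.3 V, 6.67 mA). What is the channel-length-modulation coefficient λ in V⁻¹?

λ = 0.0779 V⁻¹

With V_GS fixed, I_D ∝ (1 + λ V_DS) in saturation, so I_D2/I_D1 = (1 + λ V_DS2)/(1 + λ V_DS1).
6.67/5.01 = 1.331 = (1 + 7.3 λ)/(1 + 2.29 λ).
Solving: λ (I_D1 V_DS2 − I_D2 V_DS1) = I_D2 − I_D1, so λ = (6.67 − 5.01) / (5.01 × 7.3 − 6.67 × 2.29) = 1.66 / 21.3 = 0.0779 V⁻¹.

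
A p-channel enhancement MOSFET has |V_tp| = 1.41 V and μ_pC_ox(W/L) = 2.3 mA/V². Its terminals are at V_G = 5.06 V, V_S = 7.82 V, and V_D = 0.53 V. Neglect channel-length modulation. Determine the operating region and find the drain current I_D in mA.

V_SG = V_S − V_G = 7.82 − 5.06 = 2.76 V; V_SD = V_S − V_D = 7.82 − 0.53 = 7.29 V.
V_ov = V_SG − |V_tp| = 2.76 − 1.41 = 1.35 V.
Since V_SD = 7.29 V ≥ V_ov = 1.35 V, the device is in saturation.
I_D = ½ k_p V_ov² = 0.5 × 2.3 × 1.35² = 2.1 mA.

Saturation; I_D = 2.10 mA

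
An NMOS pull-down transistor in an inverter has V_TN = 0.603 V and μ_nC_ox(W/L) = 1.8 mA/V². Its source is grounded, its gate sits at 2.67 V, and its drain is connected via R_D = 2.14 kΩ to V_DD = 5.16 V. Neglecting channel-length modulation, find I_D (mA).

I_D = 2.10 mA

V_GS = V_G = 2.67 V, so V_ov = 2.67 − 0.603 = 2.07 V.
Assume saturation: I_D = ½ k_n V_ov² = 0.5 × 1.8 × 2.07² = 3.85 mA, giving V_DS = V_DD − I_D R_D = 5.16 − 3.85 × 2.14 = -3.07 V.
But -3.07 V < V_ov = 2.07 V, so the device is actually in triode.
In triode I_D = k_n[V_ov V_DS − ½ V_DS²] and I_D = (V_DD − V_DS)/R_D. Equating: 1.93 V_DS² − 8.962 V_DS + 5.16 = 0, giving V_DS = 0.673 V (the root below V_ov).
I_D = (5.16 − 0.673) / 2.14 = 2.1 mA.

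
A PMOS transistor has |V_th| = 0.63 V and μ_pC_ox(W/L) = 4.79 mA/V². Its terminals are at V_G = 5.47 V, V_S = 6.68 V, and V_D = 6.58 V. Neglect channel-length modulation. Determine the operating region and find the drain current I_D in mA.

V_SG = V_S − V_G = 6.68 − 5.47 = 1.21 V; V_SD = V_S − V_D = 6.68 − 6.58 = 0.1 V.
V_ov = V_SG − |V_th| = 1.21 − 0.63 = 0.58 V.
Since V_SD = 0.1 V < V_ov = 0.58 V, the device is in the triode region.
I_D = k_p [V_ov · V_SD − ½ V_SD²] = 4.79 × [0.58 × 0.1 − 0.5 × 0.1²] = 0.254 mA.

Triode; I_D = 0.254 mA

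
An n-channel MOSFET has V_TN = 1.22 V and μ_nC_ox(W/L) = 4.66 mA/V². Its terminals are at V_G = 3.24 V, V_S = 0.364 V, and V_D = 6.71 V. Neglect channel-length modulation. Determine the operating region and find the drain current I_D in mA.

Saturation; I_D = 6.39 mA

V_GS = V_G − V_S = 3.24 − 0.364 = 2.88 V; V_DS = V_D − V_S = 6.71 − 0.364 = 6.35 V.
V_ov = V_GS − V_TN = 2.88 − 1.22 = 1.66 V.
Since V_DS = 6.35 V ≥ V_ov = 1.66 V, the device is in saturation.
I_D = ½ k_n V_ov² = 0.5 × 4.66 × 1.66² = 6.39 mA.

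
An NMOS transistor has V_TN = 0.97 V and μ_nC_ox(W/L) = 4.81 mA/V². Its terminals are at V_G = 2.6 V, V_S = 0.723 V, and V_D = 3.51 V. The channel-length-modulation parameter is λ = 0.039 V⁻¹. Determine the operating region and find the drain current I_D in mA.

Saturation; I_D = 2.19 mA

V_GS = V_G − V_S = 2.6 − 0.723 = 1.88 V; V_DS = V_D − V_S = 3.51 − 0.723 = 2.79 V.
V_ov = V_GS − V_TN = 1.88 − 0.97 = 0.907 V.
Since V_DS = 2.79 V ≥ V_ov = 0.907 V, the device is in saturation.
I_D = ½ k_n V_ov² (1 + λ V_DS) = 0.5 × 4.81 × 0.907² × (1 + 0.039 × 2.79) = 2.19 mA.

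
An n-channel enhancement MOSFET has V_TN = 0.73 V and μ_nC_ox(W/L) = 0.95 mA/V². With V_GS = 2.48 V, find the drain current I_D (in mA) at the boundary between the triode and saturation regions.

At the boundary V_DS = V_ov = V_GS − V_TN = 2.48 − 0.73 = 1.75 V.
I_D = ½ k_n V_ov² = 0.5 × 0.95 × 1.75² = 1.45 mA.

I_D = 1.45 mA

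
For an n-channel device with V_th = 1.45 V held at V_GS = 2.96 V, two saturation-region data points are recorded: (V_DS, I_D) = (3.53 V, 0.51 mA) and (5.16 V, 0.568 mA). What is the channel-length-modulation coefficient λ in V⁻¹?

λ = 0.0926 V⁻¹

With V_GS fixed, I_D ∝ (1 + λ V_DS) in saturation, so I_D2/I_D1 = (1 + λ V_DS2)/(1 + λ V_DS1).
0.568/0.51 = 1.114 = (1 + 5.16 λ)/(1 + 3.53 λ).
Solving: λ (I_D1 V_DS2 − I_D2 V_DS1) = I_D2 − I_D1, so λ = (0.568 − 0.51) / (0.51 × 5.16 − 0.568 × 3.53) = 0.058 / 0.627 = 0.0926 V⁻¹.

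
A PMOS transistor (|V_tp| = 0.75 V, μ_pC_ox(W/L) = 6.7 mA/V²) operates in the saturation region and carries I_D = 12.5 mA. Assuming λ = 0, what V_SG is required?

In saturation I_D = ½ k_p (V_SG − |V_tp|)², so V_SG − |V_tp| = √(2 I_D / k_p) = √(2 × 12.5 / 6.7) = 1.93 V.
V_SG = 0.75 + 1.93 = 2.68 V.

V_SG = 2.68 V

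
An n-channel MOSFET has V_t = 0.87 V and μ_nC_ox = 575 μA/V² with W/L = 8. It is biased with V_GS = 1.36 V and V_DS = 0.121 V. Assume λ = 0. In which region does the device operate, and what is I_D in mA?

Triode; I_D = 0.239 mA

k_n = μ_nC_ox · (W/L) = 4.6 mA/V².
V_ov = V_GS − V_t = 1.36 − 0.87 = 0.49 V.
Since V_DS = 0.121 V < V_ov = 0.49 V, the device is in the triode region.
I_D = k_n [V_ov · V_DS − ½ V_DS²] = 4.6 × [0.49 × 0.121 − 0.5 × 0.121²] = 0.239 mA.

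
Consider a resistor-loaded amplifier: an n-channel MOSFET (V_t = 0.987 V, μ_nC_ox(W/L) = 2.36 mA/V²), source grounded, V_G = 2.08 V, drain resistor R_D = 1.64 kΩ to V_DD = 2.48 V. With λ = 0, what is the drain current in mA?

V_GS = V_G = 2.08 V, so V_ov = 2.08 − 0.987 = 1.09 V.
Assume saturation: I_D = ½ k_n V_ov² = 0.5 × 2.36 × 1.09² = 1.41 mA, giving V_DS = V_DD − I_D R_D = 2.48 − 1.41 × 1.64 = 0.168 V.
But 0.168 V < V_ov = 1.09 V, so the device is actually in triode.
In triode I_D = k_n[V_ov V_DS − ½ V_DS²] and I_D = (V_DD − V_DS)/R_D. Equating: 1.94 V_DS² − 5.23 V_DS + 2.48 = 0, giving V_DS = 0.613 V (the root below V_ov).
I_D = (2.48 − 0.613) / 1.64 = 1.14 mA.

I_D = 1.14 mA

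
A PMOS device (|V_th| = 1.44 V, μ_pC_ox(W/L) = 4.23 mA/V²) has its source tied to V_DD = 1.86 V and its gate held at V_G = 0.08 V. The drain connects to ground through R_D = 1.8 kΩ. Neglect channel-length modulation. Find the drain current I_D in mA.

V_SG = V_DD − V_G = 1.86 − 0.08 = 1.78 V, so V_ov = 1.78 − 1.44 = 0.34 V.
Assume saturation: I_D = ½ k_p V_ov² = 0.5 × 4.23 × 0.34² = 0.244 mA, giving V_SD = V_DD − I_D R_D = 1.86 − 0.244 × 1.8 = 1.42 V.
V_SD = 1.42 V ≥ V_ov = 0.34 V, confirming saturation.

I_D = 0.244 mA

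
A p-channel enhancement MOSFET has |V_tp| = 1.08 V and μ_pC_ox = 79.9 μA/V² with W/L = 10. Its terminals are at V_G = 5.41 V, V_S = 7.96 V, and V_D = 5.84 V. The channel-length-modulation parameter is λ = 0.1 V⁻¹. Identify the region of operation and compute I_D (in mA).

Saturation; I_D = 1.05 mA

V_SG = V_S − V_G = 7.96 − 5.41 = 2.55 V; V_SD = V_S − V_D = 7.96 − 5.84 = 2.12 V.
k_p = μ_pC_ox · (W/L) = 0.799 mA/V².
V_ov = V_SG − |V_tp| = 2.55 − 1.08 = 1.47 V.
Since V_SD = 2.12 V ≥ V_ov = 1.47 V, the device is in saturation.
I_D = ½ k_p V_ov² (1 + λ V_SD) = 0.5 × 0.799 × 1.47² × (1 + 0.1 × 2.12) = 1.05 mA.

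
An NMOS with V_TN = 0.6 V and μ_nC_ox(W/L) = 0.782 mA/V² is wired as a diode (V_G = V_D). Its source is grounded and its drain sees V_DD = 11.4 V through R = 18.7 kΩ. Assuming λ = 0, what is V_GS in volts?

V_GS = 1.75 V

With gate tied to drain, V_GS = V_DS ≥ V_GS − V_TN, so the device is in saturation.
KCL at the drain: ½ k_n (V_GS − V_TN)² = (V_DD − V_GS)/R.
Let x = V_GS − 0.6. Then 7.31 x² + x − 10.8 = 0, giving x = 1.15 V (positive root), so V_GS = 1.75 V.
I_D = (V_DD − V_GS)/R = (11.4 − 1.75) / 18.7 = 0.516 mA.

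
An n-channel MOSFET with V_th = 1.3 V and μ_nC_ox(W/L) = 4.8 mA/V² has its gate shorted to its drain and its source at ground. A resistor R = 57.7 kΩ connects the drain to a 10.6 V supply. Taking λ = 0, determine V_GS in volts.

V_GS = 1.56 V

With gate tied to drain, V_GS = V_DS ≥ V_GS − V_th, so the device is in saturation.
KCL at the drain: ½ k_n (V_GS − V_th)² = (V_DD − V_GS)/R.
Let x = V_GS − 1.3. Then 138 x² + x − 9.3 = 0, giving x = 0.256 V (positive root), so V_GS = 1.56 V.
I_D = (V_DD − V_GS)/R = (10.6 − 1.56) / 57.7 = 0.157 mA.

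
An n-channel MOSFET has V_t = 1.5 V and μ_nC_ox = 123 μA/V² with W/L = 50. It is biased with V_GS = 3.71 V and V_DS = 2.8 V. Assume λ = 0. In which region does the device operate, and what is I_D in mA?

Saturation; I_D = 15.0 mA

k_n = μ_nC_ox · (W/L) = 6.15 mA/V².
V_ov = V_GS − V_t = 3.71 − 1.5 = 2.21 V.
Since V_DS = 2.8 V ≥ V_ov = 2.21 V, the device is in saturation.
I_D = ½ k_n V_ov² = 0.5 × 6.15 × 2.21² = 15 mA.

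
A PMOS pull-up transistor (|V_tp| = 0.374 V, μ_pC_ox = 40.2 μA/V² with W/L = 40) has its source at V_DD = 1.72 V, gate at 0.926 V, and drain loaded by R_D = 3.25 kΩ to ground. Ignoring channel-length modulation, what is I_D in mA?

I_D = 0.142 mA

V_SG = V_DD − V_G = 1.72 − 0.926 = 0.794 V, so V_ov = 0.794 − 0.374 = 0.42 V.
k_p = μ_pC_ox · (W/L) = 1.608 mA/V².
Assume saturation: I_D = ½ k_p V_ov² = 0.5 × 1.608 × 0.42² = 0.142 mA, giving V_SD = V_DD − I_D R_D = 1.72 − 0.142 × 3.25 = 1.26 V.
V_SD = 1.26 V ≥ V_ov = 0.42 V, confirming saturation.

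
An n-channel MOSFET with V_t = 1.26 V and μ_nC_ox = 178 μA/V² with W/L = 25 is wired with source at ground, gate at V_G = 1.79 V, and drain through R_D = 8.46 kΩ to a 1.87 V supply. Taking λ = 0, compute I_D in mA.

V_GS = V_G = 1.79 V, so V_ov = 1.79 − 1.26 = 0.53 V.
k_n = μ_nC_ox · (W/L) = 4.45 mA/V².
Assume saturation: I_D = ½ k_n V_ov² = 0.5 × 4.45 × 0.53² = 0.625 mA, giving V_DS = V_DD − I_D R_D = 1.87 − 0.625 × 8.46 = -3.42 V.
But -3.42 V < V_ov = 0.53 V, so the device is actually in triode.
In triode I_D = k_n[V_ov V_DS − ½ V_DS²] and I_D = (V_DD − V_DS)/R_D. Equating: 18.8 V_DS² − 20.95 V_DS + 1.87 = 0, giving V_DS = 0.0978 V (the root below V_ov).
I_D = (1.87 − 0.0978) / 8.46 = 0.209 mA.

I_D = 0.209 mA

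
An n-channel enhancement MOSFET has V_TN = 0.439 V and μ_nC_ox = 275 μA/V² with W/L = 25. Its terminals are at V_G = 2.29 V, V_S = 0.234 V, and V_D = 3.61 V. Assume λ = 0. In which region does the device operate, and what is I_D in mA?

Saturation; I_D = 8.99 mA

V_GS = V_G − V_S = 2.29 − 0.234 = 2.06 V; V_DS = V_D − V_S = 3.61 − 0.234 = 3.38 V.
k_n = μ_nC_ox · (W/L) = 6.875 mA/V².
V_ov = V_GS − V_TN = 2.06 − 0.439 = 1.62 V.
Since V_DS = 3.38 V ≥ V_ov = 1.62 V, the device is in saturation.
I_D = ½ k_n V_ov² = 0.5 × 6.875 × 1.62² = 8.99 mA.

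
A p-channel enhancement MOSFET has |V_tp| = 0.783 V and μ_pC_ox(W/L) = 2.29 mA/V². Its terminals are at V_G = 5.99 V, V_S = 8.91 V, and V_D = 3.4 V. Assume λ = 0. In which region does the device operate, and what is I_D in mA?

Saturation; I_D = 5.23 mA

V_SG = V_S − V_G = 8.91 − 5.99 = 2.92 V; V_SD = V_S − V_D = 8.91 − 3.4 = 5.51 V.
V_ov = V_SG − |V_tp| = 2.92 − 0.783 = 2.14 V.
Since V_SD = 5.51 V ≥ V_ov = 2.14 V, the device is in saturation.
I_D = ½ k_p V_ov² = 0.5 × 2.29 × 2.14² = 5.23 mA.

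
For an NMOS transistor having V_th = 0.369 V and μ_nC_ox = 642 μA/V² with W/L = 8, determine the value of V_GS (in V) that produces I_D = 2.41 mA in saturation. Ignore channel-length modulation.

V_GS = 1.34 V

k_n = μ_nC_ox · (W/L) = 5.136 mA/V².
In saturation I_D = ½ k_n (V_GS − V_th)², so V_GS − V_th = √(2 I_D / k_n) = √(2 × 2.41 / 5.136) = 0.969 V.
V_GS = 0.369 + 0.969 = 1.34 V.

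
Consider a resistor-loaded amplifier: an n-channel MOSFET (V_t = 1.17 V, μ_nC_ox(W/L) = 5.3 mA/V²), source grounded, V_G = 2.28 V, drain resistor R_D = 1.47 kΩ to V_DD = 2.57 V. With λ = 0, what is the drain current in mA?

V_GS = V_G = 2.28 V, so V_ov = 2.28 − 1.17 = 1.11 V.
Assume saturation: I_D = ½ k_n V_ov² = 0.5 × 5.3 × 1.11² = 3.27 mA, giving V_DS = V_DD − I_D R_D = 2.57 − 3.27 × 1.47 = -2.23 V.
But -2.23 V < V_ov = 1.11 V, so the device is actually in triode.
In triode I_D = k_n[V_ov V_DS − ½ V_DS²] and I_D = (V_DD − V_DS)/R_D. Equating: 3.9 V_DS² − 9.648 V_DS + 2.57 = 0, giving V_DS = 0.304 V (the root below V_ov).
I_D = (2.57 − 0.304) / 1.47 = 1.54 mA.

I_D = 1.54 mA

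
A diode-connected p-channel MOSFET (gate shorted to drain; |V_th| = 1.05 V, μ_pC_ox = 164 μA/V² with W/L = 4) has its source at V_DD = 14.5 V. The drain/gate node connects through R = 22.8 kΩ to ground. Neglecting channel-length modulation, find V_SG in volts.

With gate tied to drain, V_SG = V_SD ≥ V_SG − |V_th|, so the device is in saturation.
k_p = μ_pC_ox · (W/L) = 0.656 mA/V².
KCL at the drain: ½ k_p (V_SG − |V_th|)² = (V_DD − V_SG)/R.
Let x = V_SG − 1.05. Then 7.48 x² + x − 13.45 = 0, giving x = 1.28 V (positive root), so V_SG = 2.33 V.
I_D = (V_DD − V_SG)/R = (14.5 − 2.33) / 22.8 = 0.534 mA.

V_SG = 2.33 V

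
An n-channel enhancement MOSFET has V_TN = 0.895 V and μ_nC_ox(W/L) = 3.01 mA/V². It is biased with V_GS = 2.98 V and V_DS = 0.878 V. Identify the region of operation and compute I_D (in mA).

V_ov = V_GS − V_TN = 2.98 − 0.895 = 2.08 V.
Since V_DS = 0.878 V < V_ov = 2.08 V, the device is in the triode region.
I_D = k_n [V_ov · V_DS − ½ V_DS²] = 3.01 × [2.08 × 0.878 − 0.5 × 0.878²] = 4.35 mA.

Triode; I_D = 4.35 mA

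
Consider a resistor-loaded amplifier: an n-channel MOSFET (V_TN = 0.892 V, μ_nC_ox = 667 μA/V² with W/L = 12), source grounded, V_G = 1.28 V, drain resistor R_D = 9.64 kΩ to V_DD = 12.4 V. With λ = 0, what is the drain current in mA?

V_GS = V_G = 1.28 V, so V_ov = 1.28 − 0.892 = 0.388 V.
k_n = μ_nC_ox · (W/L) = 8.004 mA/V².
Assume saturation: I_D = ½ k_n V_ov² = 0.5 × 8.004 × 0.388² = 0.602 mA, giving V_DS = V_DD − I_D R_D = 12.4 − 0.602 × 9.64 = 6.59 V.
V_DS = 6.59 V ≥ V_ov = 0.388 V, confirming saturation.

I_D = 0.602 mA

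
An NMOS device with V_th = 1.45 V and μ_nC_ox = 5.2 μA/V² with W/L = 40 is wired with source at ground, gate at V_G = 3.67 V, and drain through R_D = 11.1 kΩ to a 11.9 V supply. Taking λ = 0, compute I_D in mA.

V_GS = V_G = 3.67 V, so V_ov = 3.67 − 1.45 = 2.22 V.
k_n = μ_nC_ox · (W/L) = 0.208 mA/V².
Assume saturation: I_D = ½ k_n V_ov² = 0.5 × 0.208 × 2.22² = 0.513 mA, giving V_DS = V_DD − I_D R_D = 11.9 − 0.513 × 11.1 = 6.21 V.
V_DS = 6.21 V ≥ V_ov = 2.22 V, confirming saturation.

I_D = 0.513 mA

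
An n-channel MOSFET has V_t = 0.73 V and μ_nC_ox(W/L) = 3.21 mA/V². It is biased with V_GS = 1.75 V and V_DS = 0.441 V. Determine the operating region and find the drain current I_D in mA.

V_ov = V_GS − V_t = 1.75 − 0.73 = 1.02 V.
Since V_DS = 0.441 V < V_ov = 1.02 V, the device is in the triode region.
I_D = k_n [V_ov · V_DS − ½ V_DS²] = 3.21 × [1.02 × 0.441 − 0.5 × 0.441²] = 1.13 mA.

Triode; I_D = 1.13 mA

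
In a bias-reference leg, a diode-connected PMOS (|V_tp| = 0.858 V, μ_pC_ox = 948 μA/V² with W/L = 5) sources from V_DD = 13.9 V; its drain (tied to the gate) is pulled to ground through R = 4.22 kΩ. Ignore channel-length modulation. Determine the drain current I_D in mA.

I_D = 2.83 mA

With gate tied to drain, V_SG = V_SD ≥ V_SG − |V_tp|, so the device is in saturation.
k_p = μ_pC_ox · (W/L) = 4.74 mA/V².
KCL at the drain: ½ k_p (V_SG − |V_tp|)² = (V_DD − V_SG)/R.
Let x = V_SG − 0.858. Then 10 x² + x − 13.04 = 0, giving x = 1.09 V (positive root), so V_SG = 1.95 V.
I_D = (V_DD − V_SG)/R = (13.9 − 1.95) / 4.22 = 2.83 mA.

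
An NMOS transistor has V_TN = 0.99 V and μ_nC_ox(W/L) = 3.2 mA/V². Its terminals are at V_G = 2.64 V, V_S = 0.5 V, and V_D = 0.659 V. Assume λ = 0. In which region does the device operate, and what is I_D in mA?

Triode; I_D = 0.545 mA

V_GS = V_G − V_S = 2.64 − 0.5 = 2.14 V; V_DS = V_D − V_S = 0.659 − 0.5 = 0.159 V.
V_ov = V_GS − V_TN = 2.14 − 0.99 = 1.15 V.
Since V_DS = 0.159 V < V_ov = 1.15 V, the device is in the triode region.
I_D = k_n [V_ov · V_DS − ½ V_DS²] = 3.2 × [1.15 × 0.159 − 0.5 × 0.159²] = 0.545 mA.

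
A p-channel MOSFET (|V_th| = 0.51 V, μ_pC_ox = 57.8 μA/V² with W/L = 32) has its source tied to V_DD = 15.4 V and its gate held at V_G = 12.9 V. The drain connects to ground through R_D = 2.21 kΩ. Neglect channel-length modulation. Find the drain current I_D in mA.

V_SG = V_DD − V_G = 15.4 − 12.9 = 2.5 V, so V_ov = 2.5 − 0.51 = 1.99 V.
k_p = μ_pC_ox · (W/L) = 1.85 mA/V².
Assume saturation: I_D = ½ k_p V_ov² = 0.5 × 1.85 × 1.99² = 3.66 mA, giving V_SD = V_DD − I_D R_D = 15.4 − 3.66 × 2.21 = 7.31 V.
V_SD = 7.31 V ≥ V_ov = 1.99 V, confirming saturation.

I_D = 3.66 mA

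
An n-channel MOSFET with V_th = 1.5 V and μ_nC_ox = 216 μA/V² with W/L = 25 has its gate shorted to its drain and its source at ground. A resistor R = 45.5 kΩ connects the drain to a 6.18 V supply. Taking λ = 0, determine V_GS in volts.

With gate tied to drain, V_GS = V_DS ≥ V_GS − V_th, so the device is in saturation.
k_n = μ_nC_ox · (W/L) = 5.4 mA/V².
KCL at the drain: ½ k_n (V_GS − V_th)² = (V_DD − V_GS)/R.
Let x = V_GS − 1.5. Then 123 x² + x − 4.68 = 0, giving x = 0.191 V (positive root), so V_GS = 1.69 V.
I_D = (V_DD − V_GS)/R = (6.18 − 1.69) / 45.5 = 0.0987 mA.

V_GS = 1.69 V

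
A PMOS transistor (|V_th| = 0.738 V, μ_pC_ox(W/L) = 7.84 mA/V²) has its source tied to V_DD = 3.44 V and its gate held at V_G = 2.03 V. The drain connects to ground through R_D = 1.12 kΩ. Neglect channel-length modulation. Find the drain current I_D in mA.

I_D = 1.77 mA

V_SG = V_DD − V_G = 3.44 − 2.03 = 1.41 V, so V_ov = 1.41 − 0.738 = 0.672 V.
Assume saturation: I_D = ½ k_p V_ov² = 0.5 × 7.84 × 0.672² = 1.77 mA, giving V_SD = V_DD − I_D R_D = 3.44 − 1.77 × 1.12 = 1.46 V.
V_SD = 1.46 V ≥ V_ov = 0.672 V, confirming saturation.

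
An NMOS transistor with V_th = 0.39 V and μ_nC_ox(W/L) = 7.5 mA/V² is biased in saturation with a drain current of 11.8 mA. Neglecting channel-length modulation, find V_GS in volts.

In saturation I_D = ½ k_n (V_GS − V_th)², so V_GS − V_th = √(2 I_D / k_n) = √(2 × 11.8 / 7.5) = 1.77 V.
V_GS = 0.39 + 1.77 = 2.16 V.

V_GS = 2.16 V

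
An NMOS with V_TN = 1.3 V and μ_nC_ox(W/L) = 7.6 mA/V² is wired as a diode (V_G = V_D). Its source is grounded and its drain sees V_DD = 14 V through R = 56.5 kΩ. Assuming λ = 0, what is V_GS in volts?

V_GS = 1.54 V

With gate tied to drain, V_GS = V_DS ≥ V_GS − V_TN, so the device is in saturation.
KCL at the drain: ½ k_n (V_GS − V_TN)² = (V_DD − V_GS)/R.
Let x = V_GS − 1.3. Then 215 x² + x − 12.7 = 0, giving x = 0.241 V (positive root), so V_GS = 1.54 V.
I_D = (V_DD − V_GS)/R = (14 − 1.54) / 56.5 = 0.221 mA.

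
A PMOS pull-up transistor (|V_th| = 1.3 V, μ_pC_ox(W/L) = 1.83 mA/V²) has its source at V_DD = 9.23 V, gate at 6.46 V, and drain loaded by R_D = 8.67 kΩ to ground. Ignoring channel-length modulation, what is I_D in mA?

I_D = 1.01 mA

V_SG = V_DD − V_G = 9.23 − 6.46 = 2.77 V, so V_ov = 2.77 − 1.3 = 1.47 V.
Assume saturation: I_D = ½ k_p V_ov² = 0.5 × 1.83 × 1.47² = 1.98 mA, giving V_SD = V_DD − I_D R_D = 9.23 − 1.98 × 8.67 = -7.91 V.
But -7.91 V < V_ov = 1.47 V, so the device is actually in triode.
In triode I_D = k_p[V_ov V_SD − ½ V_SD²] and I_D = (V_DD − V_SD)/R_D. Equating: 7.93 V_SD² − 24.32 V_SD + 9.23 = 0, giving V_SD = 0.444 V (the root below V_ov).
I_D = (9.23 − 0.444) / 8.67 = 1.01 mA.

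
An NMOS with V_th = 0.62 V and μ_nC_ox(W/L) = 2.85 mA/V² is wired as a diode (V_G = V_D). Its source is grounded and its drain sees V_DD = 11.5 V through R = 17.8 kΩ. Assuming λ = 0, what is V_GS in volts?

V_GS = 1.26 V

With gate tied to drain, V_GS = V_DS ≥ V_GS − V_th, so the device is in saturation.
KCL at the drain: ½ k_n (V_GS − V_th)² = (V_DD − V_GS)/R.
Let x = V_GS − 0.62. Then 25.4 x² + x − 10.88 = 0, giving x = 0.636 V (positive root), so V_GS = 1.26 V.
I_D = (V_DD − V_GS)/R = (11.5 − 1.26) / 17.8 = 0.576 mA.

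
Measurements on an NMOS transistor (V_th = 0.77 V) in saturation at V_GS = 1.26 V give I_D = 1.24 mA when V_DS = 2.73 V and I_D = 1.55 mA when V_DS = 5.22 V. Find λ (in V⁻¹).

With V_GS fixed, I_D ∝ (1 + λ V_DS) in saturation, so I_D2/I_D1 = (1 + λ V_DS2)/(1 + λ V_DS1).
1.55/1.24 = 1.25 = (1 + 5.22 λ)/(1 + 2.73 λ).
Solving: λ (I_D1 V_DS2 − I_D2 V_DS1) = I_D2 − I_D1, so λ = (1.55 − 1.24) / (1.24 × 5.22 − 1.55 × 2.73) = 0.31 / 2.24 = 0.138 V⁻¹.

λ = 0.138 V⁻¹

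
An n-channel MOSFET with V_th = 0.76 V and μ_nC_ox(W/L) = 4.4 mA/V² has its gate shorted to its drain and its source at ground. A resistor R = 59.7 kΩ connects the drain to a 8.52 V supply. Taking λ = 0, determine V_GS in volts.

V_GS = 0.999 V

With gate tied to drain, V_GS = V_DS ≥ V_GS − V_th, so the device is in saturation.
KCL at the drain: ½ k_n (V_GS − V_th)² = (V_DD − V_GS)/R.
Let x = V_GS − 0.76. Then 131 x² + x − 7.76 = 0, giving x = 0.239 V (positive root), so V_GS = 0.999 V.
I_D = (V_DD − V_GS)/R = (8.52 − 0.999) / 59.7 = 0.126 mA.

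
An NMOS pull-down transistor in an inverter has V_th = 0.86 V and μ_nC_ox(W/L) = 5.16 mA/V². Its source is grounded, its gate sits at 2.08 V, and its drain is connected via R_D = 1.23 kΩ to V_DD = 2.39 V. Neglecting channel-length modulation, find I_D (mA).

V_GS = V_G = 2.08 V, so V_ov = 2.08 − 0.86 = 1.22 V.
Assume saturation: I_D = ½ k_n V_ov² = 0.5 × 5.16 × 1.22² = 3.84 mA, giving V_DS = V_DD − I_D R_D = 2.39 − 3.84 × 1.23 = -2.33 V.
But -2.33 V < V_ov = 1.22 V, so the device is actually in triode.
In triode I_D = k_n[V_ov V_DS − ½ V_DS²] and I_D = (V_DD − V_DS)/R_D. Equating: 3.17 V_DS² − 8.743 V_DS + 2.39 = 0, giving V_DS = 0.308 V (the root below V_ov).
I_D = (2.39 − 0.308) / 1.23 = 1.69 mA.

I_D = 1.69 mA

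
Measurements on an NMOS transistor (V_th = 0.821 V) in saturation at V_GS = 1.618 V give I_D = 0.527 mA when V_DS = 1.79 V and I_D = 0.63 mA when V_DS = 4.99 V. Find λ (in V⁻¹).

With V_GS fixed, I_D ∝ (1 + λ V_DS) in saturation, so I_D2/I_D1 = (1 + λ V_DS2)/(1 + λ V_DS1).
0.63/0.527 = 1.195 = (1 + 4.99 λ)/(1 + 1.79 λ).
Solving: λ (I_D1 V_DS2 − I_D2 V_DS1) = I_D2 − I_D1, so λ = (0.63 − 0.527) / (0.527 × 4.99 − 0.63 × 1.79) = 0.103 / 1.5 = 0.0686 V⁻¹.

λ = 0.0686 V⁻¹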